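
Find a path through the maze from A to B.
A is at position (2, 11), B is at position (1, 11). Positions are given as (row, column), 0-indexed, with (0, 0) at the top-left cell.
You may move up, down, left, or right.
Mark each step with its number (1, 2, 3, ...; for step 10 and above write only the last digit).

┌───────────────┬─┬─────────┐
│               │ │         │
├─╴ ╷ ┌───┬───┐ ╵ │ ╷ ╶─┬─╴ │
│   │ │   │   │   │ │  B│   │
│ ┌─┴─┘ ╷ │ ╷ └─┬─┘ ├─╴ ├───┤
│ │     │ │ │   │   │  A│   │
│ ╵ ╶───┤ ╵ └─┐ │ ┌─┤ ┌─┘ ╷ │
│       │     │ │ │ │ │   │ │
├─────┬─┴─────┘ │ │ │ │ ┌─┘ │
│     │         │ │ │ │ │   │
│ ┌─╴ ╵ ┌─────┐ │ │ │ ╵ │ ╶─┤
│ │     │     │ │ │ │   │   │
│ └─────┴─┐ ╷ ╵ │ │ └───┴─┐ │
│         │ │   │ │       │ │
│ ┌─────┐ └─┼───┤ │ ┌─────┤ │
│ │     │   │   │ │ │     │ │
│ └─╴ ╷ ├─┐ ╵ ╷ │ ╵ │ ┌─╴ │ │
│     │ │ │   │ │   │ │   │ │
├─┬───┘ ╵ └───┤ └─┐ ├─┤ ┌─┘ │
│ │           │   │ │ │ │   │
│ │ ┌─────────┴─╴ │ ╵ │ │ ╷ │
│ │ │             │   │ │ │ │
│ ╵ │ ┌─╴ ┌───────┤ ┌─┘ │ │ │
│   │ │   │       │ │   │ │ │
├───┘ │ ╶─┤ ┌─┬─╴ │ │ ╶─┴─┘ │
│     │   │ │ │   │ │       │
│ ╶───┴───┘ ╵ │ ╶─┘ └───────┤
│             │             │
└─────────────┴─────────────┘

Finding the shortest path from (2, 11) to (1, 11):
Path length: 1 steps
Directions: up

Solution:

┌───────────────┬─┬─────────┐
│               │ │         │
├─╴ ╷ ┌───┬───┐ ╵ │ ╷ ╶─┬─╴ │
│   │ │   │   │   │ │  B│   │
│ ┌─┴─┘ ╷ │ ╷ └─┬─┘ ├─╴ ├───┤
│ │     │ │ │   │   │  A│   │
│ ╵ ╶───┤ ╵ └─┐ │ ┌─┤ ┌─┘ ╷ │
│       │     │ │ │ │ │   │ │
├─────┬─┴─────┘ │ │ │ │ ┌─┘ │
│     │         │ │ │ │ │   │
│ ┌─╴ ╵ ┌─────┐ │ │ │ ╵ │ ╶─┤
│ │     │     │ │ │ │   │   │
│ └─────┴─┐ ╷ ╵ │ │ └───┴─┐ │
│         │ │   │ │       │ │
│ ┌─────┐ └─┼───┤ │ ┌─────┤ │
│ │     │   │   │ │ │     │ │
│ └─╴ ╷ ├─┐ ╵ ╷ │ ╵ │ ┌─╴ │ │
│     │ │ │   │ │   │ │   │ │
├─┬───┘ ╵ └───┤ └─┐ ├─┤ ┌─┘ │
│ │           │   │ │ │ │   │
│ │ ┌─────────┴─╴ │ ╵ │ │ ╷ │
│ │ │             │   │ │ │ │
│ ╵ │ ┌─╴ ┌───────┤ ┌─┘ │ │ │
│   │ │   │       │ │   │ │ │
├───┘ │ ╶─┤ ┌─┬─╴ │ │ ╶─┴─┘ │
│     │   │ │ │   │ │       │
│ ╶───┴───┘ ╵ │ ╶─┘ └───────┤
│             │             │
└─────────────┴─────────────┘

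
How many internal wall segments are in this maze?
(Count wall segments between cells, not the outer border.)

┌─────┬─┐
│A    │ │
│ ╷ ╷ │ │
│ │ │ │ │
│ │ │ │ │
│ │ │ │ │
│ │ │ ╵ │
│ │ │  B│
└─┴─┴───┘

Counting internal wall segments:
Total internal walls: 9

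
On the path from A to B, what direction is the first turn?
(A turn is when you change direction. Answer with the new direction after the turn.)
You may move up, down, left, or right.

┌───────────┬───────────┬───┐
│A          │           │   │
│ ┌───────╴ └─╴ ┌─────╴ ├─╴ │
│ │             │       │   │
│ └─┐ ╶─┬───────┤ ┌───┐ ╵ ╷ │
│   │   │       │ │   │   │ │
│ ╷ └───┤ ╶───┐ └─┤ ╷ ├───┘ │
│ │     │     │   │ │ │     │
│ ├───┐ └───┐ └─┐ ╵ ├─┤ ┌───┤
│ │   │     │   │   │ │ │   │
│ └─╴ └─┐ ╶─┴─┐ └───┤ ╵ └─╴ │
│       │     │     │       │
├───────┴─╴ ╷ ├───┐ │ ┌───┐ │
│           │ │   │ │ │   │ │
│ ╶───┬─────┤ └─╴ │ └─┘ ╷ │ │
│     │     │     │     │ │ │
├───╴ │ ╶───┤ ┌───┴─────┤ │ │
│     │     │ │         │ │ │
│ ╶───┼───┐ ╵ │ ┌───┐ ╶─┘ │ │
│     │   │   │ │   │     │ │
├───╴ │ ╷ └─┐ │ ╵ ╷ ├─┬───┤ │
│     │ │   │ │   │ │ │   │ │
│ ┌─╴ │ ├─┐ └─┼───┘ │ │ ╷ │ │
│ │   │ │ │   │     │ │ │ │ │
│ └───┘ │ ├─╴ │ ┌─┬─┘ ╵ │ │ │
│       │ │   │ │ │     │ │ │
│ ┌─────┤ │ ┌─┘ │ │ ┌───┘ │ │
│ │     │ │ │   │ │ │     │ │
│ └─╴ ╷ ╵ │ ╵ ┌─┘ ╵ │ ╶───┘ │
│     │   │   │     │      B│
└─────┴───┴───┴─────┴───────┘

Directions: right, right, right, right, right, down, right, right, up, right, right, right, right, down, down, right, up, right, down, down, left, left, down, down, right, right, down, down, down, down, down, down, down, down, down
First turn direction: down

Solution:

┌───────────┬───────────┬───┐
│A → → → → ↓│  ↱ → → → ↓│   │
│ ┌───────╴ └─╴ ┌─────╴ ├─╴ │
│ │        ↳ → ↑│      ↓│↱ ↓│
│ └─┐ ╶─┬───────┤ ┌───┐ ╵ ╷ │
│   │   │       │ │   │↳ ↑│↓│
│ ╷ └───┤ ╶───┐ └─┤ ╷ ├───┘ │
│ │     │     │   │ │ │↓ ← ↲│
│ ├───┐ └───┐ └─┐ ╵ ├─┤ ┌───┤
│ │   │     │   │   │ │↓│   │
│ └─╴ └─┐ ╶─┴─┐ └───┤ ╵ └─╴ │
│       │     │     │  ↳ → ↓│
├───────┴─╴ ╷ ├───┐ │ ┌───┐ │
│           │ │   │ │ │   │↓│
│ ╶───┬─────┤ └─╴ │ └─┘ ╷ │ │
│     │     │     │     │ │↓│
├───╴ │ ╶───┤ ┌───┴─────┤ │ │
│     │     │ │         │ │↓│
│ ╶───┼───┐ ╵ │ ┌───┐ ╶─┘ │ │
│     │   │   │ │   │     │↓│
├───╴ │ ╷ └─┐ │ ╵ ╷ ├─┬───┤ │
│     │ │   │ │   │ │ │   │↓│
│ ┌─╴ │ ├─┐ └─┼───┘ │ │ ╷ │ │
│ │   │ │ │   │     │ │ │ │↓│
│ └───┘ │ ├─╴ │ ┌─┬─┘ ╵ │ │ │
│       │ │   │ │ │     │ │↓│
│ ┌─────┤ │ ┌─┘ │ │ ┌───┘ │ │
│ │     │ │ │   │ │ │     │↓│
│ └─╴ ╷ ╵ │ ╵ ┌─┘ ╵ │ ╶───┘ │
│     │   │   │     │      B│
└─────┴───┴───┴─────┴───────┘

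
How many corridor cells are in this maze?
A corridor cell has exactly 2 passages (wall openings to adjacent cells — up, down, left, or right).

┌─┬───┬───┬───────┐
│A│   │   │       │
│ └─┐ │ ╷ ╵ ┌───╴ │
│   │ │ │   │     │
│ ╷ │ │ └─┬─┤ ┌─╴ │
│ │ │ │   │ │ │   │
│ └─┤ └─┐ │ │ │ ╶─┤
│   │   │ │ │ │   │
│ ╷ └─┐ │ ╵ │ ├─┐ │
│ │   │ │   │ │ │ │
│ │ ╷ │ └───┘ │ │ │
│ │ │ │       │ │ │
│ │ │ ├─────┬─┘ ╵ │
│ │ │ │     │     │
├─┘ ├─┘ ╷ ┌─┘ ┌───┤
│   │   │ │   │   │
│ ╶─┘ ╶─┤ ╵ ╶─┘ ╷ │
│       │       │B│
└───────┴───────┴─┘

Counting cells with exactly 2 passages:
Total corridor cells: 63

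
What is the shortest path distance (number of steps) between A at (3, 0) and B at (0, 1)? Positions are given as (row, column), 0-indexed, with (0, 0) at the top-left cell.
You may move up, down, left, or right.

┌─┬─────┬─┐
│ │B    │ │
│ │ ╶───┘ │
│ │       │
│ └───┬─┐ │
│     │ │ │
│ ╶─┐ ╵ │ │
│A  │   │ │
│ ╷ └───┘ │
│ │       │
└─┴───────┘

Finding path from (3, 0) to (0, 1):
Path: (3,0) → (3,1) → (4,1) → (4,2) → (4,3) → (4,4) → (3,4) → (2,4) → (1,4) → (1,3) → (1,2) → (1,1) → (0,1)
Distance: 12 steps

Solution:

┌─┬─────┬─┐
│ │B    │ │
│ │ ╶───┘ │
│ │↑ ← ← ↰│
│ └───┬─┐ │
│     │ │↑│
│ ╶─┐ ╵ │ │
│A ↓│   │↑│
│ ╷ └───┘ │
│ │↳ → → ↑│
└─┴───────┘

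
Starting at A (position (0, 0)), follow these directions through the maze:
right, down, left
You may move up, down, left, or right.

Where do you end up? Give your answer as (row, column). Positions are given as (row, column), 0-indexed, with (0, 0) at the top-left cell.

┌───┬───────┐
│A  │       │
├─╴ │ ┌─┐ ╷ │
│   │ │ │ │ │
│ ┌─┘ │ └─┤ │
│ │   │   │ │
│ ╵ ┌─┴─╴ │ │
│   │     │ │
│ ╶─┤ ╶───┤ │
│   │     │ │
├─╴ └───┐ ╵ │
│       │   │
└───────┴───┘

Following directions step by step:
Start: (0, 0)
  right: (0, 0) → (0, 1)
  down: (0, 1) → (1, 1)
  left: (1, 1) → (1, 0)
Final position: (1, 0)

Path taken:

┌───┬───────┐
│A ↓│       │
├─╴ │ ┌─┐ ╷ │
│B ↲│ │ │ │ │
│ ┌─┘ │ └─┤ │
│ │   │   │ │
│ ╵ ┌─┴─╴ │ │
│   │     │ │
│ ╶─┤ ╶───┤ │
│   │     │ │
├─╴ └───┐ ╵ │
│       │   │
└───────┴───┘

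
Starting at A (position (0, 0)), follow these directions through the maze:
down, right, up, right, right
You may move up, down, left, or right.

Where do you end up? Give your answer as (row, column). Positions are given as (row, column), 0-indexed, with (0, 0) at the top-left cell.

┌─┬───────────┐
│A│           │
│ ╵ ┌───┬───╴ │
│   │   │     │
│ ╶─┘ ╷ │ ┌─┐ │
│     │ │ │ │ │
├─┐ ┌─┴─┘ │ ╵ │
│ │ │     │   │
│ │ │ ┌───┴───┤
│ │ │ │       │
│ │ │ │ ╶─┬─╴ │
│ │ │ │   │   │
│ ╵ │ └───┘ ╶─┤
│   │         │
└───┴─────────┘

Following directions step by step:
Start: (0, 0)
  down: (0, 0) → (1, 0)
  right: (1, 0) → (1, 1)
  up: (1, 1) → (0, 1)
  right: (0, 1) → (0, 2)
  right: (0, 2) → (0, 3)
Final position: (0, 3)

Path taken:

┌─┬───────────┐
│A│↱ → B      │
│ ╵ ┌───┬───╴ │
│↳ ↑│   │     │
│ ╶─┘ ╷ │ ┌─┐ │
│     │ │ │ │ │
├─┐ ┌─┴─┘ │ ╵ │
│ │ │     │   │
│ │ │ ┌───┴───┤
│ │ │ │       │
│ │ │ │ ╶─┬─╴ │
│ │ │ │   │   │
│ ╵ │ └───┘ ╶─┤
│   │         │
└───┴─────────┘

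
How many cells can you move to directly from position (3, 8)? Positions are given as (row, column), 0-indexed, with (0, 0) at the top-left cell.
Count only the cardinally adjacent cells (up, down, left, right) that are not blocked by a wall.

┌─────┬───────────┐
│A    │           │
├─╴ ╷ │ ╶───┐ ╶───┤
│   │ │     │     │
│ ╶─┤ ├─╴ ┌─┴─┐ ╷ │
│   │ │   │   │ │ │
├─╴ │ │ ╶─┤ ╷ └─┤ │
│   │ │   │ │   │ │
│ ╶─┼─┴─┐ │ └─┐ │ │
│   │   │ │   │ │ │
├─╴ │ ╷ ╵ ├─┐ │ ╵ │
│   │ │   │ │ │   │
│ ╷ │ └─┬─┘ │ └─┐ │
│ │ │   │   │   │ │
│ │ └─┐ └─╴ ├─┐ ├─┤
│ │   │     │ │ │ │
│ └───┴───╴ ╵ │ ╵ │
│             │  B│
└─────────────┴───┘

Checking passable neighbors of (3, 8):
Neighbors: (2, 8), (4, 8)
Count: 2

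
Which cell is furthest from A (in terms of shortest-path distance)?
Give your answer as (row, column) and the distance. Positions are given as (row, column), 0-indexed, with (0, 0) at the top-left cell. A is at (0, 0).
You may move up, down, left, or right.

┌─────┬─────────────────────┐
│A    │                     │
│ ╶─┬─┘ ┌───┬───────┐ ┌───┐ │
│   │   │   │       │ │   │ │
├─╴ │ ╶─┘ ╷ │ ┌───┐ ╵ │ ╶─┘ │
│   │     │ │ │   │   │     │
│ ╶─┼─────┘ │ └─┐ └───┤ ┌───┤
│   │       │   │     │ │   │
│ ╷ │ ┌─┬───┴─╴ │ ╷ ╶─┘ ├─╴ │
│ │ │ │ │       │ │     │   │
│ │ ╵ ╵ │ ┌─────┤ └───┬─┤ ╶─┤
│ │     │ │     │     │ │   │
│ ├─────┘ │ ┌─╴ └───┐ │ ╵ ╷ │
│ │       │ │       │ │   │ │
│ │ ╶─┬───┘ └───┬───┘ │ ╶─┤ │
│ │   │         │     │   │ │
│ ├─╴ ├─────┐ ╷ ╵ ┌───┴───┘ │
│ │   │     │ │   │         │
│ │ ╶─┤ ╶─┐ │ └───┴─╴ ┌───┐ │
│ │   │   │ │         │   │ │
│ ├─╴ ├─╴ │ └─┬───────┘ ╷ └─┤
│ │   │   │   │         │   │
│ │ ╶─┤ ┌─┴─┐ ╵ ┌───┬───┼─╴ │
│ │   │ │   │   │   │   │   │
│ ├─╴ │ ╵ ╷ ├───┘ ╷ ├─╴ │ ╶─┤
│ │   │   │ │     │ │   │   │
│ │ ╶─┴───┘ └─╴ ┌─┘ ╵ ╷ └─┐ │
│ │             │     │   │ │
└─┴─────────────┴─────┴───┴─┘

Computing BFS distances from A to all cells:
Furthest cell: (13, 13)
Distance: 98 steps

Path from A to the furthest cell:

┌─────┬─────────────────────┐
│A    │↱ → → → → → → ↓      │
│ ╶─┬─┘ ┌───┬───────┐ ┌───┐ │
│↳ ↓│↱ ↑│↓ ↰│↓ ← ← ↰│↓│   │ │
├─╴ │ ╶─┘ ╷ │ ┌───┐ ╵ │ ╶─┘ │
│↓ ↲│↑ ← ↲│↑│↓│   │↑ ↲│     │
│ ╶─┼─────┘ │ └─┐ └───┤ ┌───┤
│↳ ↓│↱ → → ↑│↳ ↓│     │ │   │
│ ╷ │ ┌─┬───┴─╴ │ ╷ ╶─┘ ├─╴ │
│ │↓│↑│ │↓ ← ← ↲│ │     │   │
│ │ ╵ ╵ │ ┌─────┤ └───┬─┤ ╶─┤
│ │↳ ↑  │↓│     │     │ │   │
│ ├─────┘ │ ┌─╴ └───┐ │ ╵ ╷ │
│ │↓ ← ← ↲│ │       │ │   │ │
│ │ ╶─┬───┘ └───┬───┘ │ ╶─┤ │
│ │↳ ↓│         │     │   │ │
│ ├─╴ ├─────┐ ╷ ╵ ┌───┴───┘ │
│ │↓ ↲│↱ → ↓│ │   │         │
│ │ ╶─┤ ╶─┐ │ └───┴─╴ ┌───┐ │
│ │↳ ↓│↑ ↰│↓│         │↱ ↓│ │
│ ├─╴ ├─╴ │ └─┬───────┘ ╷ └─┤
│ │↓ ↲│↱ ↑│↳ ↓│↱ → → → ↑│↳ ↓│
│ │ ╶─┤ ┌─┴─┐ ╵ ┌───┬───┼─╴ │
│ │↳ ↓│↑│↓ ↰│↳ ↑│   │   │↓ ↲│
│ ├─╴ │ ╵ ╷ ├───┘ ╷ ├─╴ │ ╶─┤
│ │↓ ↲│↑ ↲│↑│     │ │   │↳ ↓│
│ │ ╶─┴───┘ └─╴ ┌─┘ ╵ ╷ └─┐ │
│ │↳ → → → ↑    │     │   │B│
└─┴─────────────┴─────┴───┴─┘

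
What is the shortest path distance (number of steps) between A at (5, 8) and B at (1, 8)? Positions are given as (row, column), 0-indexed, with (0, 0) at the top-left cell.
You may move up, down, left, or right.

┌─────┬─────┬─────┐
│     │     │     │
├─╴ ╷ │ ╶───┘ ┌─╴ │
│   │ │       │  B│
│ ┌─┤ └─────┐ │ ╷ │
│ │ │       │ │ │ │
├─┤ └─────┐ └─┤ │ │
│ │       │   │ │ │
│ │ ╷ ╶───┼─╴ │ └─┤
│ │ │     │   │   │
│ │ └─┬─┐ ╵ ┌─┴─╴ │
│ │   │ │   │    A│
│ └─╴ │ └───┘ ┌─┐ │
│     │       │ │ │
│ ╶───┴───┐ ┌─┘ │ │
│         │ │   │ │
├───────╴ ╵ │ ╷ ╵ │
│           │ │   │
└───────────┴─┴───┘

Finding path from (5, 8) to (1, 8):
Path: (5,8) → (4,8) → (4,7) → (3,7) → (2,7) → (1,7) → (1,8)
Distance: 6 steps

Solution:

┌─────┬─────┬─────┐
│     │     │     │
├─╴ ╷ │ ╶───┘ ┌─╴ │
│   │ │       │↱ B│
│ ┌─┤ └─────┐ │ ╷ │
│ │ │       │ │↑│ │
├─┤ └─────┐ └─┤ │ │
│ │       │   │↑│ │
│ │ ╷ ╶───┼─╴ │ └─┤
│ │ │     │   │↑ ↰│
│ │ └─┬─┐ ╵ ┌─┴─╴ │
│ │   │ │   │    A│
│ └─╴ │ └───┘ ┌─┐ │
│     │       │ │ │
│ ╶───┴───┐ ┌─┘ │ │
│         │ │   │ │
├───────╴ ╵ │ ╷ ╵ │
│           │ │   │
└───────────┴─┴───┘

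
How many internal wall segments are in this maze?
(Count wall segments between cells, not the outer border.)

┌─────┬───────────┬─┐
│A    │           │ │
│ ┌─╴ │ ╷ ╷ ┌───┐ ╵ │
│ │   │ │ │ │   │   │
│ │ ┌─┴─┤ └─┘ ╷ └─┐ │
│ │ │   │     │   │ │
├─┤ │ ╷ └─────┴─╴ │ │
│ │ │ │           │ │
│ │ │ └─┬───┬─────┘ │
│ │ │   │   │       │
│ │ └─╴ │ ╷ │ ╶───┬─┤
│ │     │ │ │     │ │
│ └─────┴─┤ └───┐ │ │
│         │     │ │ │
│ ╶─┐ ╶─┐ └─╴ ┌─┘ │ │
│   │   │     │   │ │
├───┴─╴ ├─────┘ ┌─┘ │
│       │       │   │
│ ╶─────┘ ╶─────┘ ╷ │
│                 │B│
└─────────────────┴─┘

Counting internal wall segments:
Total internal walls: 81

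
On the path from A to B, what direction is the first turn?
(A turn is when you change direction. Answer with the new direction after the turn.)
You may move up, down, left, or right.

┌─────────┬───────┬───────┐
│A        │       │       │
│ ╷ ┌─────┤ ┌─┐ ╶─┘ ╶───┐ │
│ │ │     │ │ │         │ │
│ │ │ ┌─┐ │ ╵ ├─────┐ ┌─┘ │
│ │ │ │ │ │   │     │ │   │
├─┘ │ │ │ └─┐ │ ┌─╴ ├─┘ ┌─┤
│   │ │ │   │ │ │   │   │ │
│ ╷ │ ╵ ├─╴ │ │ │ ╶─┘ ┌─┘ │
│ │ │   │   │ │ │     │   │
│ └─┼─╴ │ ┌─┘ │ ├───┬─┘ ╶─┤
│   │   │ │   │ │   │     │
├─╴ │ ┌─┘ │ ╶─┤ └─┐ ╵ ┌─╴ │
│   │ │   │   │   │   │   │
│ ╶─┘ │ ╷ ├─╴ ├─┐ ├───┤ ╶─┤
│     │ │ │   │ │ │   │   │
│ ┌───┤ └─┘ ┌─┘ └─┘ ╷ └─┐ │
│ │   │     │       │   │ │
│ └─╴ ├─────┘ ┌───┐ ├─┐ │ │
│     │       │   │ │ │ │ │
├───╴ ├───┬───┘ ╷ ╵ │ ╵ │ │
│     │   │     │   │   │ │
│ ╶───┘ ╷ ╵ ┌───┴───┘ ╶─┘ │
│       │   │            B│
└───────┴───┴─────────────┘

Directions: right, down, down, down, left, down, down, right, down, left, down, down, down, right, right, down, left, left, down, right, right, right, up, right, down, right, up, right, right, up, right, down, right, up, up, up, right, down, right, down, down, left, down, right, right
First turn direction: down

Solution:

┌─────────┬───────┬───────┐
│A ↓      │       │       │
│ ╷ ┌─────┤ ┌─┐ ╶─┘ ╶───┐ │
│ │↓│     │ │ │         │ │
│ │ │ ┌─┐ │ ╵ ├─────┐ ┌─┘ │
│ │↓│ │ │ │   │     │ │   │
├─┘ │ │ │ └─┐ │ ┌─╴ ├─┘ ┌─┤
│↓ ↲│ │ │   │ │ │   │   │ │
│ ╷ │ ╵ ├─╴ │ │ │ ╶─┘ ┌─┘ │
│↓│ │   │   │ │ │     │   │
│ └─┼─╴ │ ┌─┘ │ ├───┬─┘ ╶─┤
│↳ ↓│   │ │   │ │   │     │
├─╴ │ ┌─┘ │ ╶─┤ └─┐ ╵ ┌─╴ │
│↓ ↲│ │   │   │   │   │   │
│ ╶─┘ │ ╷ ├─╴ ├─┐ ├───┤ ╶─┤
│↓    │ │ │   │ │ │↱ ↓│   │
│ ┌───┤ └─┘ ┌─┘ └─┘ ╷ └─┐ │
│↓│   │     │      ↑│↳ ↓│ │
│ └─╴ ├─────┘ ┌───┐ ├─┐ │ │
│↳ → ↓│       │↱ ↓│↑│ │↓│ │
├───╴ ├───┬───┘ ╷ ╵ │ ╵ │ │
│↓ ← ↲│↱ ↓│↱ → ↑│↳ ↑│↓ ↲│ │
│ ╶───┘ ╷ ╵ ┌───┴───┘ ╶─┘ │
│↳ → → ↑│↳ ↑│        ↳ → B│
└───────┴───┴─────────────┘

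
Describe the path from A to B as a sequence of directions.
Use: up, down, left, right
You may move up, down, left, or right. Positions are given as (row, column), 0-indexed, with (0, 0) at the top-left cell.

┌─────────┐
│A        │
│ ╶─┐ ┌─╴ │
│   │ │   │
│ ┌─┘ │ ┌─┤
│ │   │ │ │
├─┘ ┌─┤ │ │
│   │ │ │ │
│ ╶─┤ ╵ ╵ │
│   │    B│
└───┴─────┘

Finding the path and converting it to directions:
Path through cells: (0,0) → (0,1) → (0,2) → (0,3) → (0,4) → (1,4) → (1,3) → (2,3) → (3,3) → (4,3) → (4,4)
Directions: right, right, right, right, down, left, down, down, down, right

Solution:

┌─────────┐
│A → → → ↓│
│ ╶─┐ ┌─╴ │
│   │ │↓ ↲│
│ ┌─┘ │ ┌─┤
│ │   │↓│ │
├─┘ ┌─┤ │ │
│   │ │↓│ │
│ ╶─┤ ╵ ╵ │
│   │  ↳ B│
└───┴─────┘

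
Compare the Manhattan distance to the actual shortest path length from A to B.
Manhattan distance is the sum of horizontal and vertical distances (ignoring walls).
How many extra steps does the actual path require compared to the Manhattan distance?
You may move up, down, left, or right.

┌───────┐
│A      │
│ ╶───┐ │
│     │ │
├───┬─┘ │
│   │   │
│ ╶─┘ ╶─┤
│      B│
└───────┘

Manhattan distance: |3 - 0| + |3 - 0| = 6
Actual path length: 8
Extra steps: 8 - 6 = 2

Solution:

┌───────┐
│A → → ↓│
│ ╶───┐ │
│     │↓│
├───┬─┘ │
│   │↓ ↲│
│ ╶─┘ ╶─┤
│    ↳ B│
└───────┘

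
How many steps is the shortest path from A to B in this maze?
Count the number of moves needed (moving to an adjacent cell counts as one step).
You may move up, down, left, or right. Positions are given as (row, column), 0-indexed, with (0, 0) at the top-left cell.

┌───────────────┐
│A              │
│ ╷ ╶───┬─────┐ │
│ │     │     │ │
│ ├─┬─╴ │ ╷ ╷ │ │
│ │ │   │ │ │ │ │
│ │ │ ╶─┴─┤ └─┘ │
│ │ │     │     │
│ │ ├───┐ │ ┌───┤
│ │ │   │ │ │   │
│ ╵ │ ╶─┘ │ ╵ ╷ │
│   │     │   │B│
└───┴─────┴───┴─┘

Using BFS to find shortest path:
Start: (0, 0), End: (5, 7)
Path found:
(0,0) → (0,1) → (0,2) → (0,3) → (0,4) → (0,5) → (0,6) → (0,7) → (1,7) → (2,7) → (3,7) → (3,6) → (3,5) → (4,5) → (5,5) → (5,6) → (4,6) → (4,7) → (5,7)
Number of steps: 18

Solution:

┌───────────────┐
│A → → → → → → ↓│
│ ╷ ╶───┬─────┐ │
│ │     │     │↓│
│ ├─┬─╴ │ ╷ ╷ │ │
│ │ │   │ │ │ │↓│
│ │ │ ╶─┴─┤ └─┘ │
│ │ │     │↓ ← ↲│
│ │ ├───┐ │ ┌───┤
│ │ │   │ │↓│↱ ↓│
│ ╵ │ ╶─┘ │ ╵ ╷ │
│   │     │↳ ↑│B│
└───┴─────┴───┴─┘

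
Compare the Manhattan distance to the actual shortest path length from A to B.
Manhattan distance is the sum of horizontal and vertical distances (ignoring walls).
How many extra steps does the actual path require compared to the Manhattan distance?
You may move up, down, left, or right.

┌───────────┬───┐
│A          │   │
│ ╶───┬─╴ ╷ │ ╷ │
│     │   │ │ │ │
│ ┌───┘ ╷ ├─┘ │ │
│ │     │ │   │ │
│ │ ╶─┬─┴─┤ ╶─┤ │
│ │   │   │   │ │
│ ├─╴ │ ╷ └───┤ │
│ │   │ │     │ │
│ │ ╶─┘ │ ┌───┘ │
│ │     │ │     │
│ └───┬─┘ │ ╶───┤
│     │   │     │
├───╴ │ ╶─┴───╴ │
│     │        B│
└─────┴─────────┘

Manhattan distance: |7 - 0| + |7 - 0| = 14
Actual path length: 28
Extra steps: 28 - 14 = 14

Solution:

┌───────────┬───┐
│A → → → ↓  │   │
│ ╶───┬─╴ ╷ │ ╷ │
│     │↓ ↲│ │ │ │
│ ┌───┘ ╷ ├─┘ │ │
│ │↓ ← ↲│ │   │ │
│ │ ╶─┬─┴─┤ ╶─┤ │
│ │↳ ↓│↱ ↓│   │ │
│ ├─╴ │ ╷ └───┤ │
│ │↓ ↲│↑│↓    │ │
│ │ ╶─┘ │ ┌───┘ │
│ │↳ → ↑│↓│     │
│ └───┬─┘ │ ╶───┤
│     │↓ ↲│     │
├───╴ │ ╶─┴───╴ │
│     │↳ → → → B│
└─────┴─────────┘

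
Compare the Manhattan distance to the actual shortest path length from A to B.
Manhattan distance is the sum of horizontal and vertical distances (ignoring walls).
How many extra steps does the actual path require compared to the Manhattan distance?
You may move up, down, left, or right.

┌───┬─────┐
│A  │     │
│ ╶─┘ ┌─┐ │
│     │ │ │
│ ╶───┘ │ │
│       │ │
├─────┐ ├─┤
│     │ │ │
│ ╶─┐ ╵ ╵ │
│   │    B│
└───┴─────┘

Manhattan distance: |4 - 0| + |4 - 0| = 8
Actual path length: 8
Extra steps: 8 - 8 = 0

Solution:

┌───┬─────┐
│A  │     │
│ ╶─┘ ┌─┐ │
│↓    │ │ │
│ ╶───┘ │ │
│↳ → → ↓│ │
├─────┐ ├─┤
│     │↓│ │
│ ╶─┐ ╵ ╵ │
│   │  ↳ B│
└───┴─────┘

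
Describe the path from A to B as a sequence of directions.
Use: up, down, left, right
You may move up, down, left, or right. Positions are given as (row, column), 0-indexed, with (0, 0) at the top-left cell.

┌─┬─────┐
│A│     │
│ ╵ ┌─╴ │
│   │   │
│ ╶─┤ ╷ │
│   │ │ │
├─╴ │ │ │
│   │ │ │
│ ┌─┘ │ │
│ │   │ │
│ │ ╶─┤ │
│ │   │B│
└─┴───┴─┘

Finding the path and converting it to directions:
Path through cells: (0,0) → (1,0) → (1,1) → (0,1) → (0,2) → (0,3) → (1,3) → (2,3) → (3,3) → (4,3) → (5,3)
Directions: down, right, up, right, right, down, down, down, down, down

Solution:

┌─┬─────┐
│A│↱ → ↓│
│ ╵ ┌─╴ │
│↳ ↑│  ↓│
│ ╶─┤ ╷ │
│   │ │↓│
├─╴ │ │ │
│   │ │↓│
│ ┌─┘ │ │
│ │   │↓│
│ │ ╶─┤ │
│ │   │B│
└─┴───┴─┘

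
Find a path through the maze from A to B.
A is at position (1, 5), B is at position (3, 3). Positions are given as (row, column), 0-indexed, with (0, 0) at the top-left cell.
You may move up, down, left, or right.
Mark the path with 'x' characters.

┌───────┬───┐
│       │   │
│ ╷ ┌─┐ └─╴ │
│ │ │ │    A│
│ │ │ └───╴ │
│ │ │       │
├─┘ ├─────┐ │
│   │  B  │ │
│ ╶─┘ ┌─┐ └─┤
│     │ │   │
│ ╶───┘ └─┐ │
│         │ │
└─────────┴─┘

Finding the shortest path from (1, 5) to (3, 3):
Path length: 14 steps
Directions: left → left → up → left → left → down → down → down → left → down → right → right → up → right

Solution:

┌───────┬───┐
│  x x x│   │
│ ╷ ┌─┐ └─╴ │
│ │x│ │x x A│
│ │ │ └───╴ │
│ │x│       │
├─┘ ├─────┐ │
│x x│x B  │ │
│ ╶─┘ ┌─┐ └─┤
│x x x│ │   │
│ ╶───┘ └─┐ │
│         │ │
└─────────┴─┘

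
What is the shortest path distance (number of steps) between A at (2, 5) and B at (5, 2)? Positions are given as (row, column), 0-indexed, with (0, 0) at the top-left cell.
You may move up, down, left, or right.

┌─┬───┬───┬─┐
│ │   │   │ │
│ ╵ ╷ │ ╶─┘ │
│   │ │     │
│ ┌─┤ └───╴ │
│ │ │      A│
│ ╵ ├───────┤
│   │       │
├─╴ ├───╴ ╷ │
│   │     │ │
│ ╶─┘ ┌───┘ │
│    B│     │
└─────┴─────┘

Finding path from (2, 5) to (5, 2):
Path: (2,5) → (2,4) → (2,3) → (2,2) → (1,2) → (0,2) → (0,1) → (1,1) → (1,0) → (2,0) → (3,0) → (3,1) → (4,1) → (4,0) → (5,0) → (5,1) → (5,2)
Distance: 16 steps

Solution:

┌─┬───┬───┬─┐
│ │↓ ↰│   │ │
│ ╵ ╷ │ ╶─┘ │
│↓ ↲│↑│     │
│ ┌─┤ └───╴ │
│↓│ │↑ ← ← A│
│ ╵ ├───────┤
│↳ ↓│       │
├─╴ ├───╴ ╷ │
│↓ ↲│     │ │
│ ╶─┘ ┌───┘ │
│↳ → B│     │
└─────┴─────┘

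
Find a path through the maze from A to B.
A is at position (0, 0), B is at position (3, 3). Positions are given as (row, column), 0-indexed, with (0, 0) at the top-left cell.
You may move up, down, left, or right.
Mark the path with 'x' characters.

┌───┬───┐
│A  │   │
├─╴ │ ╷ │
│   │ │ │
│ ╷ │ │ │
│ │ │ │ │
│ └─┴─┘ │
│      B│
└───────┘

Finding the shortest path from (0, 0) to (3, 3):
Path length: 8 steps
Directions: right → down → left → down → down → right → right → right

Solution:

┌───┬───┐
│A x│   │
├─╴ │ ╷ │
│x x│ │ │
│ ╷ │ │ │
│x│ │ │ │
│ └─┴─┘ │
│x x x B│
└───────┘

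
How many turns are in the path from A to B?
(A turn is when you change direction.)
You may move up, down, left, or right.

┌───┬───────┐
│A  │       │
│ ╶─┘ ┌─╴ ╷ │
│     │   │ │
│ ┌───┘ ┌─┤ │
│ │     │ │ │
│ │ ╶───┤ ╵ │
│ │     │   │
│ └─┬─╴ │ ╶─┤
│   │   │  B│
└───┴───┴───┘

Directions: down, right, right, up, right, right, right, down, down, down, left, down, right
Number of turns: 7

Solution:

┌───┬───────┐
│A  │↱ → → ↓│
│ ╶─┘ ┌─╴ ╷ │
│↳ → ↑│   │↓│
│ ┌───┘ ┌─┤ │
│ │     │ │↓│
│ │ ╶───┤ ╵ │
│ │     │↓ ↲│
│ └─┬─╴ │ ╶─┤
│   │   │↳ B│
└───┴───┴───┘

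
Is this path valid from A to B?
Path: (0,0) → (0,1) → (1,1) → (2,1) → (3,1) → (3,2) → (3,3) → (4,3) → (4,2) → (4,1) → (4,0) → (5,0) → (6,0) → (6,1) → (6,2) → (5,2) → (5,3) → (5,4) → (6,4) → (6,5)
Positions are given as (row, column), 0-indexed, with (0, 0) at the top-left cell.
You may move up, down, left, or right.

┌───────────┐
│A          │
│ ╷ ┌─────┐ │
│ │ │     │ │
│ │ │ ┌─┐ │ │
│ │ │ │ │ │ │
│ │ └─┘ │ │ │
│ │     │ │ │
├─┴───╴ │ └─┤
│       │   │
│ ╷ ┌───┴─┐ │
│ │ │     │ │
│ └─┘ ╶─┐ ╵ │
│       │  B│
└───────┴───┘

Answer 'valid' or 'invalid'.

Checking path validity:
Result: All consecutive moves are passable.

valid

Correct solution:

┌───────────┐
│A ↓        │
│ ╷ ┌─────┐ │
│ │↓│     │ │
│ │ │ ┌─┐ │ │
│ │↓│ │ │ │ │
│ │ └─┘ │ │ │
│ │↳ → ↓│ │ │
├─┴───╴ │ └─┤
│↓ ← ← ↲│   │
│ ╷ ┌───┴─┐ │
│↓│ │↱ → ↓│ │
│ └─┘ ╶─┐ ╵ │
│↳ → ↑  │↳ B│
└───────┴───┘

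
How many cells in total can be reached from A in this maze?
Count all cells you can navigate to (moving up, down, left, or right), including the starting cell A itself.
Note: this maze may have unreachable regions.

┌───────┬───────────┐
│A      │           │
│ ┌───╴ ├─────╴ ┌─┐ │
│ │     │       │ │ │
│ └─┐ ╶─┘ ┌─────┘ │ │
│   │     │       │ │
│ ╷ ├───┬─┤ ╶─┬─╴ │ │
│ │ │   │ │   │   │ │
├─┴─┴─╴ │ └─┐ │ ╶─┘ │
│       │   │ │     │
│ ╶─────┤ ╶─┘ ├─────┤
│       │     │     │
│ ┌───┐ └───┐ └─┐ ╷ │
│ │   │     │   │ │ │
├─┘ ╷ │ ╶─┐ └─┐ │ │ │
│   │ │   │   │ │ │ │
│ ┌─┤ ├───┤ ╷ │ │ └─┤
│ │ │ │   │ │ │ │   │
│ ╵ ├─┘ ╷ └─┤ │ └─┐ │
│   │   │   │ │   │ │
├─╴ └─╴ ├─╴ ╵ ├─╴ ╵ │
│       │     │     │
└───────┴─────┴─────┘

Using BFS/flood-fill to find all reachable cells from A:
Maze size: 11 × 10 = 110 total cells
44 cell(s) are walled off and cannot be reached from A.
Reachable cells: 66

Reachable region (· marks reachable cells):

┌───────┬───────────┐
│A · · ·│· · · · · ·│
│ ┌───╴ ├─────╴ ┌─┐ │
│·│· · ·│· · · ·│·│·│
│ └─┐ ╶─┘ ┌─────┘ │ │
│· ·│· · ·│· · · ·│·│
│ ╷ ├───┬─┤ ╶─┬─╴ │ │
│·│·│   │·│· ·│· ·│·│
├─┴─┴─╴ │ └─┐ │ ╶─┘ │
│       │· ·│·│· · ·│
│ ╶─────┤ ╶─┘ ├─────┤
│       │· · ·│· · ·│
│ ┌───┐ └───┐ └─┐ ╷ │
│ │   │     │· ·│·│·│
├─┘ ╷ │ ╶─┐ └─┐ │ │ │
│   │ │   │   │·│·│·│
│ ┌─┤ ├───┤ ╷ │ │ └─┤
│ │ │ │   │ │ │·│· ·│
│ ╵ ├─┘ ╷ └─┤ │ └─┐ │
│   │   │   │ │· ·│·│
├─╴ └─╴ ├─╴ ╵ ├─╴ ╵ │
│       │     │· · ·│
└───────┴─────┴─────┘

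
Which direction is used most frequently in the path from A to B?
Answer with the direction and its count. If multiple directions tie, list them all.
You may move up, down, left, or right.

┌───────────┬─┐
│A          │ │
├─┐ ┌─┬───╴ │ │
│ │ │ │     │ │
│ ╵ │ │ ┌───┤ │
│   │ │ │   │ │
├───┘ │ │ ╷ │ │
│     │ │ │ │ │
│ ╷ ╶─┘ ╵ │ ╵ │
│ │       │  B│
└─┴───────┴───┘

Directions: right, right, right, right, right, down, left, left, down, down, down, right, up, up, right, down, down, right
Counts: {'right': 8, 'down': 6, 'left': 2, 'up': 2}
Most common: right (8 times)

Solution:

┌───────────┬─┐
│A → → → → ↓│ │
├─┐ ┌─┬───╴ │ │
│ │ │ │↓ ← ↲│ │
│ ╵ │ │ ┌───┤ │
│   │ │↓│↱ ↓│ │
├───┘ │ │ ╷ │ │
│     │↓│↑│↓│ │
│ ╷ ╶─┘ ╵ │ ╵ │
│ │    ↳ ↑│↳ B│
└─┴───────┴───┘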